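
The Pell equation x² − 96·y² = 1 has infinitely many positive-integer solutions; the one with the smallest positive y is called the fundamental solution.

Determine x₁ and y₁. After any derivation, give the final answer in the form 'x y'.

[9; 1,3,1,18] for √96; ℓ=4 ⇒ convergent index 3
i=0: a=9 ⇒ p=9, q=1
i=1: a=1 ⇒ p=10, q=1
i=2: a=3 ⇒ p=39, q=4
i=3: a=1 ⇒ p=49, q=5
→ (49, 5).  Check: 49²=2401, 96·5²=2400, difference 1.

49 5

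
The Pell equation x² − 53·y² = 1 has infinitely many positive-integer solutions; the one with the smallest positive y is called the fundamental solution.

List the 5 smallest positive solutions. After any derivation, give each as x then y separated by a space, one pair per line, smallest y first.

66249 9100
8777860001 1205731800
1163048894346249 159757052027300
154101652394311440001 21167489878307463600
20418160737778428282906249 2804650073736225260045500

√53 = [7; 3,1,1,3,14, …], period ℓ=5 (odd) → k=9
i=0: a=7 ⇒ p=7, q=1
…
i=2: a=1 ⇒ p=29, q=4
i=3: a=1 ⇒ p=51, q=7
i=4: a=3 ⇒ p=182, q=25
…
i=8: a=1 ⇒ p=18557, q=2549
i=9: a=3 ⇒ p=66249, q=9100
(x₁, y₁) = (66249, 9100);  66249² − 53·9100² = 1 ✓
(x_2, y_2) = (66249·66249 + 53·9100·9100, 66249·9100 + 9100·66249) = (8777860001, 1205731800)
(x_3, y_3) = (66249·8777860001 + 53·9100·1205731800, 66249·1205731800 + 9100·8777860001) = (1163048894346249, 159757052027300)
(x_4, y_4) = (66249·1163048894346249 + 53·9100·159757052027300, 66249·159757052027300 + 9100·1163048894346249) = (154101652394311440001, 21167489878307463600)
(x_5, y_5) = (66249·154101652394311440001 + 53·9100·21167489878307463600, 66249·21167489878307463600 + 9100·154101652394311440001) = (20418160737778428282906249, 2804650073736225260045500)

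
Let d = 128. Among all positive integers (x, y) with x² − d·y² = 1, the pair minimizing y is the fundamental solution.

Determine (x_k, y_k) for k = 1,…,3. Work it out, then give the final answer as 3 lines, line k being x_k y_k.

577 51
665857 58854
768398401 67917465

d=128: √d = [11; 3,5,3,22] (ℓ=4, even), read p_3/q_3
i=0: a=11 ⇒ p=11, q=1
i=1: a=3 ⇒ p=34, q=3
i=2: a=5 ⇒ p=181, q=16
i=3: a=3 ⇒ p=577, q=51
fundamental: x₁=577, y₁=51  (since 332929 − 128·2601 = 1)
(x_2, y_2) = (577·577 + 128·51·51, 577·51 + 51·577) = (665857, 58854)
(x_3, y_3) = (577·665857 + 128·51·58854, 577·58854 + 51·665857) = (768398401, 67917465)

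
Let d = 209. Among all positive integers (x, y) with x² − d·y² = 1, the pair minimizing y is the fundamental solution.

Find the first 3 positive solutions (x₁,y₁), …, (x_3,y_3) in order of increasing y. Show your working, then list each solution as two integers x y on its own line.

46551 3220
4333991201 299788440
403503248748951 27910903337660

√209 = [14; 2,5,3,2,3,5,2,28, …], period ℓ=8 (even) → k=7
a_0=14:  p_0=14·1+0=14,  q_0=14·0+1=1
…
a_2=5:  p_2=5·29+14=159,  q_2=5·2+1=11
…
a_6=5:  p_6=5·4019+1171=21266,  q_6=5·278+81=1471
a_7=2:  p_7=2·21266+4019=46551,  q_7=2·1471+278=3220
fundamental: x₁=46551, y₁=3220  (since 2166995601 − 209·10368400 = 1)
(46551+3220√209)^2 = 4333991201 + 299788440√209
(46551+3220√209)^3 = 403503248748951 + 27910903337660√209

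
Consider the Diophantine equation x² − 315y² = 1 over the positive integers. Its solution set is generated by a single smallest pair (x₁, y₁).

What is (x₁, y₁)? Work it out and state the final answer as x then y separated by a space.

71 4

√315 = [17; 1,2,1,34, …], period ℓ=4 (even) → k=3
i=0: a=17 ⇒ p=17, q=1
i=1: a=1 ⇒ p=18, q=1
i=2: a=2 ⇒ p=53, q=3
i=3: a=1 ⇒ p=71, q=4
fundamental: x₁=71, y₁=4  (since 5041 − 315·16 = 1)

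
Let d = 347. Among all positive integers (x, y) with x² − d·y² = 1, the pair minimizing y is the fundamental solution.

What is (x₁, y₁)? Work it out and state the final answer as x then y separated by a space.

[18; 1,1,1,2,4,…,1,1,36] for √347; ℓ=14 ⇒ convergent index 13
a_0=18:  p_0=18·1+0=18,  q_0=18·0+1=1
…
a_2=1:  p_2=1·19+18=37,  q_2=1·1+1=2
a_3=1:  p_3=1·37+19=56,  q_3=1·2+1=3
…
a_5=4:  p_5=4·149+56=652,  q_5=4·8+3=35
a_6=1:  p_6=1·652+149=801,  q_6=1·35+8=43
a_7=17:  p_7=17·801+652=14269,  q_7=17·43+35=766
…
a_11=1:  p_11=1·164168+74549=238717,  q_11=1·8813+4002=12815
a_12=1:  p_12=1·238717+164168=402885,  q_12=1·12815+8813=21628
a_13=1:  p_13=1·402885+238717=641602,  q_13=1·21628+12815=34443
(x₁, y₁) = (641602, 34443);  641602² − 347·34443² = 1 ✓

641602 34443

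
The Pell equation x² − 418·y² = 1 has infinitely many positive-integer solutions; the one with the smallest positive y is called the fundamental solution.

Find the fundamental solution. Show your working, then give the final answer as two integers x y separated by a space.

d=418: √d = [20; 2,4,20,4,2,40] (ℓ=6, even), read p_5/q_5
step 0: (20, 1)  from 20·(1,0) + (0,1)
…
step 2: (184, 9)  from 4·(41,2) + (20,1)
…
step 4: (15068, 737)  from 4·(3721,182) + (184,9)
step 5: (33857, 1656)  from 2·(15068,737) + (3721,182)
→ (33857, 1656).  Check: 33857²=1146296449, 418·1656²=1146296448, difference 1.

33857 1656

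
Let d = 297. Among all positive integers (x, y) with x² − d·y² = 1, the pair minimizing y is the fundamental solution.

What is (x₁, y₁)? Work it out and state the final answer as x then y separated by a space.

√297 = [17; 4,3,1,1,2,1,1,3,4,34, …], period ℓ=10 (even) → k=9
a_0=17:  p_0=17·1+0=17,  q_0=17·0+1=1
…
a_2=3:  p_2=3·69+17=224,  q_2=3·4+1=13
a_3=1:  p_3=1·224+69=293,  q_3=1·13+4=17
a_4=1:  p_4=1·293+224=517,  q_4=1·17+13=30
a_5=2:  p_5=2·517+293=1327,  q_5=2·30+17=77
a_6=1:  p_6=1·1327+517=1844,  q_6=1·77+30=107
a_7=1:  p_7=1·1844+1327=3171,  q_7=1·107+77=184
a_8=3:  p_8=3·3171+1844=11357,  q_8=3·184+107=659
a_9=4:  p_9=4·11357+3171=48599,  q_9=4·659+184=2820
→ (48599, 2820).  Check: 48599²=2361862801, 297·2820²=2361862800, difference 1.

48599 2820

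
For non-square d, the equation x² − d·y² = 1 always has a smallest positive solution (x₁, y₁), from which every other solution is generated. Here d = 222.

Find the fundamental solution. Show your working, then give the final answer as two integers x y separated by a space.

[14; 1,8,1,28] for √222; ℓ=4 ⇒ convergent index 3
a_0=14:  p_0=14·1+0=14,  q_0=14·0+1=1
…
a_2=8:  p_2=8·15+14=134,  q_2=8·1+1=9
a_3=1:  p_3=1·134+15=149,  q_3=1·9+1=10
(x₁, y₁) = (149, 10);  149² − 222·10² = 1 ✓

149 10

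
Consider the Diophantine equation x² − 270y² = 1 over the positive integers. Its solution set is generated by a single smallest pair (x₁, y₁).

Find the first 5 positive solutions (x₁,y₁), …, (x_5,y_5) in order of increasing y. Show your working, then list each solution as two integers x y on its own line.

5291 322
55989361 3407404
592479412811 36057148806
6269617090376641 381556745257688
66345087457886202251 4037633442259705610

[16; 2,3,6,3,2,32] for √270; ℓ=6 ⇒ convergent index 5
k=0  a_k=16  p_k/q_k = 16/1
k=1  a_k=2  p_k/q_k = 33/2
k=2  a_k=3  p_k/q_k = 115/7
k=3  a_k=6  p_k/q_k = 723/44
k=4  a_k=3  p_k/q_k = 2284/139
k=5  a_k=2  p_k/q_k = 5291/322
→ (5291, 322).  Check: 5291²=27994681, 270·322²=27994680, difference 1.
(5291+322√270)^2 = 55989361 + 3407404√270
(5291+322√270)^3 = 592479412811 + 36057148806√270
(5291+322√270)^4 = 6269617090376641 + 381556745257688√270
(5291+322√270)^5 = 66345087457886202251 + 4037633442259705610√270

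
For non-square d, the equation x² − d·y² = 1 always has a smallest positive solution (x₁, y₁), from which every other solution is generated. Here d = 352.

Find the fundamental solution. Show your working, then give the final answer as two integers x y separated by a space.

77617 4137

√352 = [18; 1,3,5,9,5,3,1,36, …], period ℓ=8 (even) → k=7
step 0: (18, 1)  from 18·(1,0) + (0,1)
…
step 2: (75, 4)  from 3·(19,1) + (18,1)
step 3: (394, 21)  from 5·(75,4) + (19,1)
step 4: (3621, 193)  from 9·(394,21) + (75,4)
…
step 6: (59118, 3151)  from 3·(18499,986) + (3621,193)
step 7: (77617, 4137)  from 1·(59118,3151) + (18499,986)
→ (77617, 4137).  Check: 77617²=6024398689, 352·4137²=6024398688, difference 1.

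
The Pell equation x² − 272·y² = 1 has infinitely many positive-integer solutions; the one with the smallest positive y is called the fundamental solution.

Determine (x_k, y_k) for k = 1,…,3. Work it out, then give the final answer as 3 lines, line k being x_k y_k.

33 2
2177 132
143649 8710

√272 = [16; 2,32, …], period ℓ=2 (even) → k=1
a_0=16:  p_0=16·1+0=16,  q_0=16·0+1=1
a_1=2:  p_1=2·16+1=33,  q_1=2·1+0=2
→ (33, 2).  Check: 33²=1089, 272·2²=1088, difference 1.
k=2:  x_2 = 33·33+272·2·2 = 2177,  y_2 = 33·2+2·33 = 132
k=3:  x_3 = 33·2177+272·2·132 = 143649,  y_3 = 33·132+2·2177 = 8710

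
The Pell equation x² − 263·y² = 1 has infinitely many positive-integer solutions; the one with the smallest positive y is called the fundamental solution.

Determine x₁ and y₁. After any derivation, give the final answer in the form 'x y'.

d=263: √d = [16; 4,1,1,1,1,15,1,1,1,1,4,32] (ℓ=12, even), read p_11/q_11
step 0: (16, 1)  from 16·(1,0) + (0,1)
…
step 2: (81, 5)  from 1·(65,4) + (16,1)
step 3: (146, 9)  from 1·(81,5) + (65,4)
…
step 7: (6195, 382)  from 1·(5822,359) + (373,23)
…
step 10: (30229, 1864)  from 1·(18212,1123) + (12017,741)
step 11: (139128, 8579)  from 4·(30229,1864) + (18212,1123)
→ (139128, 8579).  Check: 139128²=19356600384, 263·8579²=19356600383, difference 1.

139128 8579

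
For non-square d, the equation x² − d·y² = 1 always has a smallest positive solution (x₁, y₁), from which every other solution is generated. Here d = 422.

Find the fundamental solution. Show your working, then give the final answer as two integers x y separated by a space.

d=422: √d = [20; 1,1,5,2,1,…,1,1,40] (ℓ=14, even), read p_13/q_13
i=0: a=20 ⇒ p=20, q=1
i=1: a=1 ⇒ p=21, q=1
…
i=3: a=5 ⇒ p=226, q=11
…
i=5: a=1 ⇒ p=719, q=35
i=6: a=3 ⇒ p=2650, q=129
…
i=8: a=3 ⇒ p=163807, q=7974
…
i=10: a=2 ⇒ p=598859, q=29152
i=11: a=5 ⇒ p=3211821, q=156349
i=12: a=1 ⇒ p=3810680, q=185501
i=13: a=1 ⇒ p=7022501, q=341850
fundamental: x₁=7022501, y₁=341850  (since 49315520295001 − 422·116861422500 = 1)

7022501 341850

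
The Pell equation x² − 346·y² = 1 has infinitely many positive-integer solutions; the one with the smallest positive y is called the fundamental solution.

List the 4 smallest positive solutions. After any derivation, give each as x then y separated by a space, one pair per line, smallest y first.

17299 930
598510801 32176140
20707276675699 1113230090790
716430357827323201 38515534648976280

[18; 1,1,1,1,36] for √346; ℓ=5 ⇒ convergent index 9
a_0=18:  p_0=18·1+0=18,  q_0=18·0+1=1
a_1=1:  p_1=1·18+1=19,  q_1=1·1+0=1
a_2=1:  p_2=1·19+18=37,  q_2=1·1+1=2
a_3=1:  p_3=1·37+19=56,  q_3=1·2+1=3
a_4=1:  p_4=1·56+37=93,  q_4=1·3+2=5
a_5=36:  p_5=36·93+56=3404,  q_5=36·5+3=183
a_6=1:  p_6=1·3404+93=3497,  q_6=1·183+5=188
a_7=1:  p_7=1·3497+3404=6901,  q_7=1·188+183=371
a_8=1:  p_8=1·6901+3497=10398,  q_8=1·371+188=559
a_9=1:  p_9=1·10398+6901=17299,  q_9=1·559+371=930
(x₁, y₁) = (17299, 930);  17299² − 346·930² = 1 ✓
(x_2, y_2) = (17299·17299 + 346·930·930, 17299·930 + 930·17299) = (598510801, 32176140)
(x_3, y_3) = (17299·598510801 + 346·930·32176140, 17299·32176140 + 930·598510801) = (20707276675699, 1113230090790)
(x_4, y_4) = (17299·20707276675699 + 346·930·1113230090790, 17299·1113230090790 + 930·20707276675699) = (716430357827323201, 38515534648976280)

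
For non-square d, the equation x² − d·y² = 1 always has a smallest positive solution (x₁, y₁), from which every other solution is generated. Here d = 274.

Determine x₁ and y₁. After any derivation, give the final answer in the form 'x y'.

3959299 239190

√274 → a₀=16, period (1,1,4,4,1,1,32); ℓ=7 odd so k=13
k=0  a_k=16  p_k/q_k = 16/1
…
k=6  a_k=1  p_k/q_k = 1407/85
…
k=12  a_k=1  p_k/q_k = 2189276/132259
k=13  a_k=1  p_k/q_k = 3959299/239190
→ (3959299, 239190).  Check: 3959299²=15676048571401, 274·239190²=15676048571400, difference 1.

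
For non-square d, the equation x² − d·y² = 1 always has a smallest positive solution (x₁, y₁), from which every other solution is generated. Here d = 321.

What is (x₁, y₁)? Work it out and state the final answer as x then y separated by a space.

d=321: √d = [17; 1,10,1,34] (ℓ=4, even), read p_3/q_3
i=0: a=17 ⇒ p=17, q=1
i=1: a=1 ⇒ p=18, q=1
i=2: a=10 ⇒ p=197, q=11
i=3: a=1 ⇒ p=215, q=12
→ (215, 12).  Check: 215²=46225, 321·12²=46224, difference 1.

215 12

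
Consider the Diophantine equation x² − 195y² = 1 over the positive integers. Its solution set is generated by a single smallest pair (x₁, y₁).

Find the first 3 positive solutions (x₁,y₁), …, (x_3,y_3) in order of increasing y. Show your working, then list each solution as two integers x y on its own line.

14 1
391 28
10934 783

[13; 1,26] for √195; ℓ=2 ⇒ convergent index 1
step 0: (13, 1)  from 13·(1,0) + (0,1)
step 1: (14, 1)  from 1·(13,1) + (1,0)
(x₁, y₁) = (14, 1);  14² − 195·1² = 1 ✓
n=2: (14,1)∘(14,1) = (14·14+195·1·1, 14·1+1·14) = (391,28)
n=3: (391,28)∘(14,1) = (14·391+195·1·28, 14·28+1·391) = (10934,783)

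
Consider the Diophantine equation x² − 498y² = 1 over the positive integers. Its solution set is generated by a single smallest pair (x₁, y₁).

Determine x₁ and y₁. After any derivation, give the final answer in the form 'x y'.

√498 → a₀=22, period (3,6,22,6,3,44); ℓ=6 even so k=5
i=0: a=22 ⇒ p=22, q=1
i=1: a=3 ⇒ p=67, q=3
i=2: a=6 ⇒ p=424, q=19
i=3: a=22 ⇒ p=9395, q=421
i=4: a=6 ⇒ p=56794, q=2545
i=5: a=3 ⇒ p=179777, q=8056
(x₁, y₁) = (179777, 8056);  179777² − 498·8056² = 1 ✓

179777 8056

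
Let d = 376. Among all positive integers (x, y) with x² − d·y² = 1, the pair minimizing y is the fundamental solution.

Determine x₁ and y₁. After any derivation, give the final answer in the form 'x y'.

2143295 110532

d=376: √d = [19; 2,1,1,3,1,…,1,2,38] (ℓ=16, even), read p_15/q_15
k=0  a_k=19  p_k/q_k = 19/1
…
k=3  a_k=1  p_k/q_k = 97/5
…
k=5  a_k=1  p_k/q_k = 446/23
…
k=9  a_k=2  p_k/q_k = 28834/1487
k=10  a_k=2  p_k/q_k = 70621/3642
k=11  a_k=1  p_k/q_k = 99455/5129
…
k=14  a_k=1  p_k/q_k = 837427/43187
k=15  a_k=2  p_k/q_k = 2143295/110532
→ (2143295, 110532).  Check: 2143295²=4593713457025, 376·110532²=4593713457024, difference 1.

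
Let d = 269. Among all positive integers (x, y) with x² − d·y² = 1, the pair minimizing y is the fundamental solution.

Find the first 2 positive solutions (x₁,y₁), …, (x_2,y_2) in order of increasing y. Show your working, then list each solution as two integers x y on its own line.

13449 820
361751201 22056360

√269 → a₀=16, period (2,2,32); ℓ=3 odd so k=5
k=0  a_k=16  p_k/q_k = 16/1
k=1  a_k=2  p_k/q_k = 33/2
…
k=3  a_k=32  p_k/q_k = 2657/162
k=4  a_k=2  p_k/q_k = 5396/329
k=5  a_k=2  p_k/q_k = 13449/820
→ (13449, 820).  Check: 13449²=180875601, 269·820²=180875600, difference 1.
(13449+820√269)^2 = 361751201 + 22056360√269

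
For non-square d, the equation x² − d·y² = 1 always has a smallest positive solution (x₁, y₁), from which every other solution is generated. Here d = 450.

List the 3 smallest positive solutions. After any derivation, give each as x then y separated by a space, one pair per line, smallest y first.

19601 924
768398401 36222648
30122754096401 1420000245972

√450 → a₀=21, period (4,1,2,4,2,1,4,42); ℓ=8 even so k=7
i=0: a=21 ⇒ p=21, q=1
…
i=3: a=2 ⇒ p=297, q=14
…
i=6: a=1 ⇒ p=4179, q=197
i=7: a=4 ⇒ p=19601, q=924
(x₁, y₁) = (19601, 924);  19601² − 450·924² = 1 ✓
n=2: (19601,924)∘(19601,924) = (19601·19601+450·924·924, 19601·924+924·19601) = (768398401,36222648)
n=3: (768398401,36222648)∘(19601,924) = (19601·768398401+450·924·36222648, 19601·36222648+924·768398401) = (30122754096401,1420000245972)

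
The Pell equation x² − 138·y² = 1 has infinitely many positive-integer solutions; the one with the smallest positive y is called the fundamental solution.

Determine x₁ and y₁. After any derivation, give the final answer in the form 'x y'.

47 4

√138 → a₀=11, period (1,2,1,22); ℓ=4 even so k=3
step 0: (11, 1)  from 11·(1,0) + (0,1)
…
step 2: (35, 3)  from 2·(12,1) + (11,1)
step 3: (47, 4)  from 1·(35,3) + (12,1)
(x₁, y₁) = (47, 4);  47² − 138·4² = 1 ✓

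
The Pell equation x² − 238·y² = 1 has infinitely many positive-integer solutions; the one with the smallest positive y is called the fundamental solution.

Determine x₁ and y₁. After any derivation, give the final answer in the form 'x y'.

11663 756

√238 = [15; 2,2,1,14,1,2,2,30, …], period ℓ=8 (even) → k=7
k=0  a_k=15  p_k/q_k = 15/1
k=1  a_k=2  p_k/q_k = 31/2
…
k=6  a_k=2  p_k/q_k = 4983/323
k=7  a_k=2  p_k/q_k = 11663/756
fundamental: x₁=11663, y₁=756  (since 136025569 − 238·571536 = 1)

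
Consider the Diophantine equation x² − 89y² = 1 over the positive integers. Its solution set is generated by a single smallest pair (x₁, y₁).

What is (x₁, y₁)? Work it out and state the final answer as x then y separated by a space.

√89 → a₀=9, period (2,3,3,2,18); ℓ=5 odd so k=9
a_0=9:  p_0=9·1+0=9,  q_0=9·0+1=1
…
a_2=3:  p_2=3·19+9=66,  q_2=3·2+1=7
…
a_5=18:  p_5=18·500+217=9217,  q_5=18·53+23=977
…
a_8=3:  p_8=3·66019+18934=216991,  q_8=3·6998+2007=23001
a_9=2:  p_9=2·216991+66019=500001,  q_9=2·23001+6998=53000
(x₁, y₁) = (500001, 53000);  500001² − 89·53000² = 1 ✓

500001 53000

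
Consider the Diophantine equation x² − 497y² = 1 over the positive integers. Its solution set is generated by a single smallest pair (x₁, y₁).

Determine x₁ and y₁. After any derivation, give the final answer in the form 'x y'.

1201887 53912

d=497: √d = [22; 3,2,2,5,6,5,2,2,3,44] (ℓ=10, even), read p_9/q_9
step 0: (22, 1)  from 22·(1,0) + (0,1)
step 1: (67, 3)  from 3·(22,1) + (1,0)
step 2: (156, 7)  from 2·(67,3) + (22,1)
step 3: (379, 17)  from 2·(156,7) + (67,3)
step 4: (2051, 92)  from 5·(379,17) + (156,7)
step 5: (12685, 569)  from 6·(2051,92) + (379,17)
step 6: (65476, 2937)  from 5·(12685,569) + (2051,92)
step 7: (143637, 6443)  from 2·(65476,2937) + (12685,569)
step 8: (352750, 15823)  from 2·(143637,6443) + (65476,2937)
step 9: (1201887, 53912)  from 3·(352750,15823) + (143637,6443)
fundamental: x₁=1201887, y₁=53912  (since 1444532360769 − 497·2906503744 = 1)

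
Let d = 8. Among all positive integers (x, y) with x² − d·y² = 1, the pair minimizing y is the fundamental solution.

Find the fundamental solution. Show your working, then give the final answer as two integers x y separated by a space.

d=8: √d = [2; 1,4] (ℓ=2, even), read p_1/q_1
a_0=2:  p_0=2·1+0=2,  q_0=2·0+1=1
a_1=1:  p_1=1·2+1=3,  q_1=1·1+0=1
(x₁, y₁) = (3, 1);  3² − 8·1² = 1 ✓

3 1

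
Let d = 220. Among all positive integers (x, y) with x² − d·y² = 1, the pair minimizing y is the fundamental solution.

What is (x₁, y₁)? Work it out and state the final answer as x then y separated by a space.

89 6

√220 → a₀=14, period (1,4,1,28); ℓ=4 even so k=3
i=0: a=14 ⇒ p=14, q=1
…
i=2: a=4 ⇒ p=74, q=5
i=3: a=1 ⇒ p=89, q=6
fundamental: x₁=89, y₁=6  (since 7921 − 220·36 = 1)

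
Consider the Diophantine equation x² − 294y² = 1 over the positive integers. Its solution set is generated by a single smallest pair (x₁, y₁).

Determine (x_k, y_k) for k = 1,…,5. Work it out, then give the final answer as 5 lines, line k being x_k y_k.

4801 280
46099201 2688560
442644523201 25815552840
4250272665676801 247880935681120
40811117693184120001 2380152718594561400

√294 → a₀=17, period (6,1,4,1,6,34); ℓ=6 even so k=5
k=0  a_k=17  p_k/q_k = 17/1
k=1  a_k=6  p_k/q_k = 103/6
k=2  a_k=1  p_k/q_k = 120/7
k=3  a_k=4  p_k/q_k = 583/34
k=4  a_k=1  p_k/q_k = 703/41
k=5  a_k=6  p_k/q_k = 4801/280
→ (4801, 280).  Check: 4801²=23049601, 294·280²=23049600, difference 1.
k=2:  x_2 = 4801·4801+294·280·280 = 46099201,  y_2 = 4801·280+280·4801 = 2688560
k=3:  x_3 = 4801·46099201+294·280·2688560 = 442644523201,  y_3 = 4801·2688560+280·46099201 = 25815552840
k=4:  x_4 = 4801·442644523201+294·280·25815552840 = 4250272665676801,  y_4 = 4801·25815552840+280·442644523201 = 247880935681120
k=5:  x_5 = 4801·4250272665676801+294·280·247880935681120 = 40811117693184120001,  y_5 = 4801·247880935681120+280·4250272665676801 = 2380152718594561400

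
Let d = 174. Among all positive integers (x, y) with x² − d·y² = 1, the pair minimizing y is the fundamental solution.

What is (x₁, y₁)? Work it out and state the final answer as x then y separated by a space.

√174 → a₀=13, period (5,4,5,26); ℓ=4 even so k=3
i=0: a=13 ⇒ p=13, q=1
i=1: a=5 ⇒ p=66, q=5
i=2: a=4 ⇒ p=277, q=21
i=3: a=5 ⇒ p=1451, q=110
(x₁, y₁) = (1451, 110);  1451² − 174·110² = 1 ✓

1451 110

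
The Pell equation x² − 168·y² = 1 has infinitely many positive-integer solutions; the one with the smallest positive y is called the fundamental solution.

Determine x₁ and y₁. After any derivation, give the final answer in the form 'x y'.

d=168: √d = [12; 1,24] (ℓ=2, even), read p_1/q_1
i=0: a=12 ⇒ p=12, q=1
i=1: a=1 ⇒ p=13, q=1
→ (13, 1).  Check: 13²=169, 168·1²=168, difference 1.

13 1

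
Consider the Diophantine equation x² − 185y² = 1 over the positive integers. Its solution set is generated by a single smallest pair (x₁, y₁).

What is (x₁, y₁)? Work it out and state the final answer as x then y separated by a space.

√185 = [13; 1,1,1,1,26, …], period ℓ=5 (odd) → k=9
k=0  a_k=13  p_k/q_k = 13/1
…
k=2  a_k=1  p_k/q_k = 27/2
…
k=4  a_k=1  p_k/q_k = 68/5
…
k=8  a_k=1  p_k/q_k = 5563/409
k=9  a_k=1  p_k/q_k = 9249/680
→ (9249, 680).  Check: 9249²=85544001, 185·680²=85544000, difference 1.

9249 680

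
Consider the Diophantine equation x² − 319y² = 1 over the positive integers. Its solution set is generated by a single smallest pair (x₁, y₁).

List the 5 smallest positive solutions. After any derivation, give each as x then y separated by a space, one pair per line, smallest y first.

12901780 722361
332911854336799 18639485405160
8590311008090840302660 480965080021169647239
221660605515932150288251132801 12410611300231033623224965680
5719632734066677605580897309458268900 320237953322189008993822774252173561

√319 = [17; 1,6,5,1,4,…,6,1,34, …], period ℓ=14 (even) → k=13
step 0: (17, 1)  from 17·(1,0) + (0,1)
…
step 4: (768, 43)  from 1·(643,36) + (125,7)
…
step 7: (15628, 875)  from 1·(11913,667) + (3715,208)
…
step 9: (250816, 14043)  from 4·(58797,3292) + (15628,875)
step 10: (309613, 17335)  from 1·(250816,14043) + (58797,3292)
step 11: (1798881, 100718)  from 5·(309613,17335) + (250816,14043)
step 12: (11102899, 621643)  from 6·(1798881,100718) + (309613,17335)
step 13: (12901780, 722361)  from 1·(11102899,621643) + (1798881,100718)
→ (12901780, 722361).  Check: 12901780²=166455927168400, 319·722361²=166455927168399, difference 1.
(12901780+722361√319)^2 = 332911854336799 + 18639485405160√319
(12901780+722361√319)^3 = 8590311008090840302660 + 480965080021169647239√319
(12901780+722361√319)^4 = 221660605515932150288251132801 + 12410611300231033623224965680√319
(12901780+722361√319)^5 = 5719632734066677605580897309458268900 + 320237953322189008993822774252173561√319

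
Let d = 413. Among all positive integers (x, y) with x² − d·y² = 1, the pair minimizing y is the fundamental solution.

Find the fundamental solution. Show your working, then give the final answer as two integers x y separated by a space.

√413 → a₀=20, period (3,9,1,4,1,9,3,40); ℓ=8 even so k=7
a_0=20:  p_0=20·1+0=20,  q_0=20·0+1=1
…
a_2=9:  p_2=9·61+20=569,  q_2=9·3+1=28
a_3=1:  p_3=1·569+61=630,  q_3=1·28+3=31
a_4=4:  p_4=4·630+569=3089,  q_4=4·31+28=152
a_5=1:  p_5=1·3089+630=3719,  q_5=1·152+31=183
a_6=9:  p_6=9·3719+3089=36560,  q_6=9·183+152=1799
a_7=3:  p_7=3·36560+3719=113399,  q_7=3·1799+183=5580
fundamental: x₁=113399, y₁=5580  (since 12859333201 − 413·31136400 = 1)

113399 5580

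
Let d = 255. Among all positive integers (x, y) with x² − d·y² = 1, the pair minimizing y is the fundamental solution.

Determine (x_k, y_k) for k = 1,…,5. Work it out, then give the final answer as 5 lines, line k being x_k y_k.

16 1
511 32
16336 1023
522241 32704
16695376 1045505

√255 = [15; 1,30, …], period ℓ=2 (even) → k=1
a_0=15:  p_0=15·1+0=15,  q_0=15·0+1=1
a_1=1:  p_1=1·15+1=16,  q_1=1·1+0=1
fundamental: x₁=16, y₁=1  (since 256 − 255·1 = 1)
k=2:  x_2 = 16·16+255·1·1 = 511,  y_2 = 16·1+1·16 = 32
k=3:  x_3 = 16·511+255·1·32 = 16336,  y_3 = 16·32+1·511 = 1023
k=4:  x_4 = 16·16336+255·1·1023 = 522241,  y_4 = 16·1023+1·16336 = 32704
k=5:  x_5 = 16·522241+255·1·32704 = 16695376,  y_5 = 16·32704+1·522241 = 1045505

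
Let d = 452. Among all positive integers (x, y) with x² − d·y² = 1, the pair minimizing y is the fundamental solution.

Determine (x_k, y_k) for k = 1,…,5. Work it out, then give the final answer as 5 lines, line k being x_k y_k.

1204353 56648
2900932297217 136448377488
6987493029899166849 328664025545553880
16830816386073401651890177 791655010315592455701792
40540488414026331506287881514113 1906864173276900777578095047272

√452 = [21; 3,1,5,3,10,3,5,1,3,42, …], period ℓ=10 (even) → k=9
k=0  a_k=21  p_k/q_k = 21/1
k=1  a_k=3  p_k/q_k = 64/3
k=2  a_k=1  p_k/q_k = 85/4
…
k=4  a_k=3  p_k/q_k = 1552/73
k=5  a_k=10  p_k/q_k = 16009/753
…
k=8  a_k=1  p_k/q_k = 313483/14745
k=9  a_k=3  p_k/q_k = 1204353/56648
(x₁, y₁) = (1204353, 56648);  1204353² − 452·56648² = 1 ✓
(x_2, y_2) = (1204353·1204353 + 452·56648·56648, 1204353·56648 + 56648·1204353) = (2900932297217, 136448377488)
(x_3, y_3) = (1204353·2900932297217 + 452·56648·136448377488, 1204353·136448377488 + 56648·2900932297217) = (6987493029899166849, 328664025545553880)
(x_4, y_4) = (1204353·6987493029899166849 + 452·56648·328664025545553880, 1204353·328664025545553880 + 56648·6987493029899166849) = (16830816386073401651890177, 791655010315592455701792)
(x_5, y_5) = (1204353·16830816386073401651890177 + 452·56648·791655010315592455701792, 1204353·791655010315592455701792 + 56648·16830816386073401651890177) = (40540488414026331506287881514113, 1906864173276900777578095047272)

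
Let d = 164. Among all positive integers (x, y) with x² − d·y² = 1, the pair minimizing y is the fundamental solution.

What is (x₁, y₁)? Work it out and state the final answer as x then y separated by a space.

√164 = [12; 1,4,6,4,1,24, …], period ℓ=6 (even) → k=5
i=0: a=12 ⇒ p=12, q=1
…
i=2: a=4 ⇒ p=64, q=5
i=3: a=6 ⇒ p=397, q=31
i=4: a=4 ⇒ p=1652, q=129
i=5: a=1 ⇒ p=2049, q=160
(x₁, y₁) = (2049, 160);  2049² − 164·160² = 1 ✓

2049 160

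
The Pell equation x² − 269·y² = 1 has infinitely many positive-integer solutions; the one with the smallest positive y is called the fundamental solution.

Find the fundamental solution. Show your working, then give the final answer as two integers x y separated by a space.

13449 820

d=269: √d = [16; 2,2,32] (ℓ=3, odd), read p_5/q_5
i=0: a=16 ⇒ p=16, q=1
i=1: a=2 ⇒ p=33, q=2
i=2: a=2 ⇒ p=82, q=5
i=3: a=32 ⇒ p=2657, q=162
i=4: a=2 ⇒ p=5396, q=329
i=5: a=2 ⇒ p=13449, q=820
fundamental: x₁=13449, y₁=820  (since 180875601 − 269·672400 = 1)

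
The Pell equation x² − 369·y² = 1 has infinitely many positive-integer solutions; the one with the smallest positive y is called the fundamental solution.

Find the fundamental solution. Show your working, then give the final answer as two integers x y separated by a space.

√369 → a₀=19, period (4,1,3,2,7,4,7,2,3,1,4,38); ℓ=12 even so k=11
k=0  a_k=19  p_k/q_k = 19/1
k=1  a_k=4  p_k/q_k = 77/4
k=2  a_k=1  p_k/q_k = 96/5
k=3  a_k=3  p_k/q_k = 365/19
…
k=5  a_k=7  p_k/q_k = 6147/320
k=6  a_k=4  p_k/q_k = 25414/1323
k=7  a_k=7  p_k/q_k = 184045/9581
…
k=10  a_k=1  p_k/q_k = 1758061/91521
k=11  a_k=4  p_k/q_k = 8396801/437120
fundamental: x₁=8396801, y₁=437120  (since 70506267033601 − 369·191073894400 = 1)

8396801 437120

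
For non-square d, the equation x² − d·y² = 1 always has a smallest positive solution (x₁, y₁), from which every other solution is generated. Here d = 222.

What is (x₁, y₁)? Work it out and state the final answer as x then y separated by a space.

149 10

√222 = [14; 1,8,1,28, …], period ℓ=4 (even) → k=3
step 0: (14, 1)  from 14·(1,0) + (0,1)
…
step 2: (134, 9)  from 8·(15,1) + (14,1)
step 3: (149, 10)  from 1·(134,9) + (15,1)
→ (149, 10).  Check: 149²=22201, 222·10²=22200, difference 1.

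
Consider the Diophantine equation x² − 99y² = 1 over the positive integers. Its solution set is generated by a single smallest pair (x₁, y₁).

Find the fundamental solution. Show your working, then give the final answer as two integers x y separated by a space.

√99 → a₀=9, period (1,18); ℓ=2 even so k=1
a_0=9:  p_0=9·1+0=9,  q_0=9·0+1=1
a_1=1:  p_1=1·9+1=10,  q_1=1·1+0=1
→ (10, 1).  Check: 10²=100, 99·1²=99, difference 1.

10 1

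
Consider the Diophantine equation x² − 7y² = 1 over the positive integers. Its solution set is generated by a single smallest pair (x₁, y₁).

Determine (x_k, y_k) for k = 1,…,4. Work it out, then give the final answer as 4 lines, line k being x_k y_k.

8 3
127 48
2024 765
32257 12192

[2; 1,1,1,4] for √7; ℓ=4 ⇒ convergent index 3
step 0: (2, 1)  from 2·(1,0) + (0,1)
…
step 2: (5, 2)  from 1·(3,1) + (2,1)
step 3: (8, 3)  from 1·(5,2) + (3,1)
fundamental: x₁=8, y₁=3  (since 64 − 7·9 = 1)
(x_2, y_2) = (8·8 + 7·3·3, 8·3 + 3·8) = (127, 48)
(x_3, y_3) = (8·127 + 7·3·48, 8·48 + 3·127) = (2024, 765)
(x_4, y_4) = (8·2024 + 7·3·765, 8·765 + 3·2024) = (32257, 12192)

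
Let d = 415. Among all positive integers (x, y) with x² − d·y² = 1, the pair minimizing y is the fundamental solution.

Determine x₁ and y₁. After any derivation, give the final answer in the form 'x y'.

18412804 903849

d=415: √d = [20; 2,1,2,4,6,…,1,2,40] (ℓ=16, even), read p_15/q_15
a_0=20:  p_0=20·1+0=20,  q_0=20·0+1=1
…
a_2=1:  p_2=1·41+20=61,  q_2=1·2+1=3
…
a_4=4:  p_4=4·163+61=713,  q_4=4·8+3=35
a_5=6:  p_5=6·713+163=4441,  q_5=6·35+8=218
…
a_7=1:  p_7=1·5154+4441=9595,  q_7=1·253+218=471
a_8=3:  p_8=3·9595+5154=33939,  q_8=3·471+253=1666
…
a_10=1:  p_10=1·43534+33939=77473,  q_10=1·2137+1666=3803
a_11=6:  p_11=6·77473+43534=508372,  q_11=6·3803+2137=24955
…
a_13=2:  p_13=2·2110961+508372=4730294,  q_13=2·103623+24955=232201
a_14=1:  p_14=1·4730294+2110961=6841255,  q_14=1·232201+103623=335824
a_15=2:  p_15=2·6841255+4730294=18412804,  q_15=2·335824+232201=903849
(x₁, y₁) = (18412804, 903849);  18412804² − 415·903849² = 1 ✓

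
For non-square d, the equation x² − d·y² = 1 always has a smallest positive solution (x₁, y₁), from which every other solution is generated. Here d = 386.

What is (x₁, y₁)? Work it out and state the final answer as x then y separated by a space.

[19; 1,1,1,4,1,18,1,4,1,1,1,38] for √386; ℓ=12 ⇒ convergent index 11
k=0  a_k=19  p_k/q_k = 19/1
k=1  a_k=1  p_k/q_k = 20/1
…
k=3  a_k=1  p_k/q_k = 59/3
k=4  a_k=4  p_k/q_k = 275/14
…
k=6  a_k=18  p_k/q_k = 6287/320
…
k=8  a_k=4  p_k/q_k = 32771/1668
k=9  a_k=1  p_k/q_k = 39392/2005
k=10  a_k=1  p_k/q_k = 72163/3673
k=11  a_k=1  p_k/q_k = 111555/5678
(x₁, y₁) = (111555, 5678);  111555² − 386·5678² = 1 ✓

111555 5678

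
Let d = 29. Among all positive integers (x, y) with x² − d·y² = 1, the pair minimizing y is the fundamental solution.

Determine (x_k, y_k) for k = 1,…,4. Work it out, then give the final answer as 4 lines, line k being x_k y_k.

9801 1820
192119201 35675640
3765920568201 699313893460
73819574785756801 13707950903927280

√29 → a₀=5, period (2,1,1,2,10); ℓ=5 odd so k=9
i=0: a=5 ⇒ p=5, q=1
…
i=3: a=1 ⇒ p=27, q=5
i=4: a=2 ⇒ p=70, q=13
…
i=6: a=2 ⇒ p=1524, q=283
i=7: a=1 ⇒ p=2251, q=418
i=8: a=1 ⇒ p=3775, q=701
i=9: a=2 ⇒ p=9801, q=1820
→ (9801, 1820).  Check: 9801²=96059601, 29·1820²=96059600, difference 1.
k=2:  x_2 = 9801·9801+29·1820·1820 = 192119201,  y_2 = 9801·1820+1820·9801 = 35675640
k=3:  x_3 = 9801·192119201+29·1820·35675640 = 3765920568201,  y_3 = 9801·35675640+1820·192119201 = 699313893460
k=4:  x_4 = 9801·3765920568201+29·1820·699313893460 = 73819574785756801,  y_4 = 9801·699313893460+1820·3765920568201 = 13707950903927280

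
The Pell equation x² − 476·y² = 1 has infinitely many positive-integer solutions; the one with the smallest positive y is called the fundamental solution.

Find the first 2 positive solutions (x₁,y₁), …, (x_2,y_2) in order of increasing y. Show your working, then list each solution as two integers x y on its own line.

[21; 1,4,2,10,2,4,1,42] for √476; ℓ=8 ⇒ convergent index 7
i=0: a=21 ⇒ p=21, q=1
i=1: a=1 ⇒ p=22, q=1
…
i=3: a=2 ⇒ p=240, q=11
i=4: a=10 ⇒ p=2509, q=115
i=5: a=2 ⇒ p=5258, q=241
i=6: a=4 ⇒ p=23541, q=1079
i=7: a=1 ⇒ p=28799, q=1320
(x₁, y₁) = (28799, 1320);  28799² − 476·1320² = 1 ✓
(28799+1320√476)^2 = 1658764801 + 76029360√476

28799 1320
1658764801 76029360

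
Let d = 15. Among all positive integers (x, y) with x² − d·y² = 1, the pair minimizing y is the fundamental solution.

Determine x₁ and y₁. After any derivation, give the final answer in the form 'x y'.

4 1

d=15: √d = [3; 1,6] (ℓ=2, even), read p_1/q_1
i=0: a=3 ⇒ p=3, q=1
i=1: a=1 ⇒ p=4, q=1
→ (4, 1).  Check: 4²=16, 15·1²=15, difference 1.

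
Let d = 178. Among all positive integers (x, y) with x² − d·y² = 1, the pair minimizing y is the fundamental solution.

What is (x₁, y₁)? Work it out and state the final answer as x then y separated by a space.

1601 120

√178 → a₀=13, period (2,1,12,1,2,26); ℓ=6 even so k=5
k=0  a_k=13  p_k/q_k = 13/1
k=1  a_k=2  p_k/q_k = 27/2
…
k=3  a_k=12  p_k/q_k = 507/38
k=4  a_k=1  p_k/q_k = 547/41
k=5  a_k=2  p_k/q_k = 1601/120
→ (1601, 120).  Check: 1601²=2563201, 178·120²=2563200, difference 1.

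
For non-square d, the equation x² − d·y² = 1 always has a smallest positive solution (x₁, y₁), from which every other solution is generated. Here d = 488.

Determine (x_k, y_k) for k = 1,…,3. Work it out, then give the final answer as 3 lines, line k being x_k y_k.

[22; 11,44] for √488; ℓ=2 ⇒ convergent index 1
i=0: a=22 ⇒ p=22, q=1
i=1: a=11 ⇒ p=243, q=11
(x₁, y₁) = (243, 11);  243² − 488·11² = 1 ✓
(x_2, y_2) = (243·243 + 488·11·11, 243·11 + 11·243) = (118097, 5346)
(x_3, y_3) = (243·118097 + 488·11·5346, 243·5346 + 11·118097) = (57394899, 2598145)

243 11
118097 5346
57394899 2598145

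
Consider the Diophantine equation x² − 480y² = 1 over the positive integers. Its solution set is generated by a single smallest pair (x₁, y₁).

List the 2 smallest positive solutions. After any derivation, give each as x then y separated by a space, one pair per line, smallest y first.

241 11
116161 5302

√480 → a₀=21, period (1,9,1,42); ℓ=4 even so k=3
step 0: (21, 1)  from 21·(1,0) + (0,1)
…
step 2: (219, 10)  from 9·(22,1) + (21,1)
step 3: (241, 11)  from 1·(219,10) + (22,1)
→ (241, 11).  Check: 241²=58081, 480·11²=58080, difference 1.
n=2: (241,11)∘(241,11) = (241·241+480·11·11, 241·11+11·241) = (116161,5302)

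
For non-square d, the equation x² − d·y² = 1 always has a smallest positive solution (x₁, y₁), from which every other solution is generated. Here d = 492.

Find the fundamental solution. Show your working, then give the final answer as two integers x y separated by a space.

[22; 5,1,1,10,1,1,5,44] for √492; ℓ=8 ⇒ convergent index 7
i=0: a=22 ⇒ p=22, q=1
i=1: a=5 ⇒ p=111, q=5
i=2: a=1 ⇒ p=133, q=6
i=3: a=1 ⇒ p=244, q=11
i=4: a=10 ⇒ p=2573, q=116
i=5: a=1 ⇒ p=2817, q=127
i=6: a=1 ⇒ p=5390, q=243
i=7: a=5 ⇒ p=29767, q=1342
(x₁, y₁) = (29767, 1342);  29767² − 492·1342² = 1 ✓

29767 1342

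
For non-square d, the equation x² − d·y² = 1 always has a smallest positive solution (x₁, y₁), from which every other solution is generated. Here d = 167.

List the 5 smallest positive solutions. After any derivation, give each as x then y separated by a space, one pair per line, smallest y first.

√167 = [12; 1,11,1,24, …], period ℓ=4 (even) → k=3
step 0: (12, 1)  from 12·(1,0) + (0,1)
…
step 2: (155, 12)  from 11·(13,1) + (12,1)
step 3: (168, 13)  from 1·(155,12) + (13,1)
(x₁, y₁) = (168, 13);  168² − 167·13² = 1 ✓
k=2:  x_2 = 168·168+167·13·13 = 56447,  y_2 = 168·13+13·168 = 4368
k=3:  x_3 = 168·56447+167·13·4368 = 18966024,  y_3 = 168·4368+13·56447 = 1467635
k=4:  x_4 = 168·18966024+167·13·1467635 = 6372527617,  y_4 = 168·1467635+13·18966024 = 493120992
k=5:  x_5 = 168·6372527617+167·13·493120992 = 2141150313288,  y_5 = 168·493120992+13·6372527617 = 165687185677

168 13
56447 4368
18966024 1467635
6372527617 493120992
2141150313288 165687185677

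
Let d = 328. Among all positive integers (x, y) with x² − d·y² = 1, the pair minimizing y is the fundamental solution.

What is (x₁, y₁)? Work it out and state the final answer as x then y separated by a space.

163 9

√328 = [18; 9,36, …], period ℓ=2 (even) → k=1
i=0: a=18 ⇒ p=18, q=1
i=1: a=9 ⇒ p=163, q=9
fundamental: x₁=163, y₁=9  (since 26569 − 328·81 = 1)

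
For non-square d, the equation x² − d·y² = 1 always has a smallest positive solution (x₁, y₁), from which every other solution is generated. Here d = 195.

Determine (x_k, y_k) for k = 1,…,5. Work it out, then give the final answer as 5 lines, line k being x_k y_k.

14 1
391 28
10934 783
305761 21896
8550374 612305

[13; 1,26] for √195; ℓ=2 ⇒ convergent index 1
a_0=13:  p_0=13·1+0=13,  q_0=13·0+1=1
a_1=1:  p_1=1·13+1=14,  q_1=1·1+0=1
→ (14, 1).  Check: 14²=196, 195·1²=195, difference 1.
(x_2, y_2) = (14·14 + 195·1·1, 14·1 + 1·14) = (391, 28)
(x_3, y_3) = (14·391 + 195·1·28, 14·28 + 1·391) = (10934, 783)
(x_4, y_4) = (14·10934 + 195·1·783, 14·783 + 1·10934) = (305761, 21896)
(x_5, y_5) = (14·305761 + 195·1·21896, 14·21896 + 1·305761) = (8550374, 612305)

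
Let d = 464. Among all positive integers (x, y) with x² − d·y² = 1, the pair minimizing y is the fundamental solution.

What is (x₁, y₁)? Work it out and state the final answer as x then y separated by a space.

√464 → a₀=21, period (1,1,5,1,1,1,5,1,1,42); ℓ=10 even so k=9
k=0  a_k=21  p_k/q_k = 21/1
k=1  a_k=1  p_k/q_k = 22/1
k=2  a_k=1  p_k/q_k = 43/2
k=3  a_k=5  p_k/q_k = 237/11
k=4  a_k=1  p_k/q_k = 280/13
k=5  a_k=1  p_k/q_k = 517/24
…
k=7  a_k=5  p_k/q_k = 4502/209
k=8  a_k=1  p_k/q_k = 5299/246
k=9  a_k=1  p_k/q_k = 9801/455
→ (9801, 455).  Check: 9801²=96059601, 464·455²=96059600, difference 1.

9801 455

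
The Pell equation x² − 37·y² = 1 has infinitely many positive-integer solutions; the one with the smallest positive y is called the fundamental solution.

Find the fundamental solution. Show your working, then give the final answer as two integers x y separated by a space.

d=37: √d = [6; 12] (ℓ=1, odd), read p_1/q_1
a_0=6:  p_0=6·1+0=6,  q_0=6·0+1=1
a_1=12:  p_1=12·6+1=73,  q_1=12·1+0=12
(x₁, y₁) = (73, 12);  73² − 37·12² = 1 ✓

73 12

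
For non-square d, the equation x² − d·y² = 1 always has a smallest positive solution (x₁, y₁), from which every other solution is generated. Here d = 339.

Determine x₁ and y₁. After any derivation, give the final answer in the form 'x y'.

97970 5321

d=339: √d = [18; 2,2,2,1,17,1,2,2,2,36] (ℓ=10, even), read p_9/q_9
step 0: (18, 1)  from 18·(1,0) + (0,1)
step 1: (37, 2)  from 2·(18,1) + (1,0)
…
step 3: (221, 12)  from 2·(92,5) + (37,2)
…
step 5: (5542, 301)  from 17·(313,17) + (221,12)
…
step 7: (17252, 937)  from 2·(5855,318) + (5542,301)
step 8: (40359, 2192)  from 2·(17252,937) + (5855,318)
step 9: (97970, 5321)  from 2·(40359,2192) + (17252,937)
fundamental: x₁=97970, y₁=5321  (since 9598120900 − 339·28313041 = 1)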